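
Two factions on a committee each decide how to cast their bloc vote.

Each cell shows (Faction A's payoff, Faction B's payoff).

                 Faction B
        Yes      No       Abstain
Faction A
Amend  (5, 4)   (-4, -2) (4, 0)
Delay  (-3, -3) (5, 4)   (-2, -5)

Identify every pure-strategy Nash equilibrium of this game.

Mark each player's best response to every combination of opponents' strategies; a profile where every player is best-responding is a pure Nash equilibrium.
Faction A against Yes: payoffs 5, -3 → best response Amend.
Faction A against No: payoffs -4, 5 → best response Delay.
Faction A against Abstain: payoffs 4, -2 → best response Amend.
Faction B against Amend: payoffs 4, -2, 0 → best response Yes.
Faction B against Delay: payoffs -3, 4, -5 → best response No.
Mutual best responses: (Amend, Yes); (Delay, No).

(Amend, Yes); (Delay, No)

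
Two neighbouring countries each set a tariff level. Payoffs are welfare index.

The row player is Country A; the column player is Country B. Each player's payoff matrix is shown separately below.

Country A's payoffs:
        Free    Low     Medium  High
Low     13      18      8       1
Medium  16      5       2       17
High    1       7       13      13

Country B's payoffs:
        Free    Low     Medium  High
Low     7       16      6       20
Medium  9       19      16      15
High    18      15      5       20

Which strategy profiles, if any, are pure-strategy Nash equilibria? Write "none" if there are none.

Country A against Free: payoffs 13, 16, 1 → best response Medium.
Country A against Low: payoffs 18, 5, 7 → best response Low.
Country A against Medium: payoffs 8, 2, 13 → best response High.
Country A against High: payoffs 1, 17, 13 → best response Medium.
Country B against Low: payoffs 7, 16, 6, 20 → best response High.
Country B against Medium: payoffs 9, 19, 16, 15 → best response Low.
Country B against High: payoffs 18, 15, 5, 20 → best response High.
No profile is a mutual best response for all players.

No pure-strategy Nash equilibrium.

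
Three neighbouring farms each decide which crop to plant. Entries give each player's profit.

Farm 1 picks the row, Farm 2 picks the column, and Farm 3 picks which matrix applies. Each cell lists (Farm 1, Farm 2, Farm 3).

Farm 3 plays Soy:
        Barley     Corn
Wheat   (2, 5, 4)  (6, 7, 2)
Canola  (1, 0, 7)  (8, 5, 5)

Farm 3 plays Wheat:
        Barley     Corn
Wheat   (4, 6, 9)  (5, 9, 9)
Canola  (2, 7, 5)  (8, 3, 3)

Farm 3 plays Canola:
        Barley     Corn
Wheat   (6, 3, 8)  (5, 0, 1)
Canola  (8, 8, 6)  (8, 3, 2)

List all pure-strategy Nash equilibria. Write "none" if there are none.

Pure NE: (Canola, Corn, Soy)

For each player, find the best response to each opponent profile; mutual best responses are the pure NE.
Farm 1 against (Barley, Soy): payoffs 2, 1 → best response Wheat.
Farm 1 against (Barley, Wheat): payoffs 4, 2 → best response Wheat.
Farm 1 against (Barley, Canola): payoffs 6, 8 → best response Canola.
Farm 1 against (Corn, Soy): payoffs 6, 8 → best response Canola.
Farm 1 against (Corn, Wheat): payoffs 5, 8 → best response Canola.
Farm 1 against (Corn, Canola): payoffs 5, 8 → best response Canola.
Farm 2 against (Wheat, Soy): payoffs 5, 7 → best response Corn.
Farm 2 against (Wheat, Wheat): payoffs 6, 9 → best response Corn.
Farm 2 against (Wheat, Canola): payoffs 3, 0 → best response Barley.
Farm 2 against (Canola, Soy): payoffs 0, 5 → best response Corn.
Farm 2 against (Canola, Wheat): payoffs 7, 3 → best response Barley.
Farm 2 against (Canola, Canola): payoffs 8, 3 → best response Barley.
Farm 3 against (Wheat, Barley): payoffs 4, 9, 8 → best response Wheat.
Farm 3 against (Wheat, Corn): payoffs 2, 9, 1 → best response Wheat.
Farm 3 against (Canola, Barley): payoffs 7, 5, 6 → best response Soy.
Farm 3 against (Canola, Corn): payoffs 5, 3, 2 → best response Soy.
Mutual best responses: (Canola, Corn, Soy).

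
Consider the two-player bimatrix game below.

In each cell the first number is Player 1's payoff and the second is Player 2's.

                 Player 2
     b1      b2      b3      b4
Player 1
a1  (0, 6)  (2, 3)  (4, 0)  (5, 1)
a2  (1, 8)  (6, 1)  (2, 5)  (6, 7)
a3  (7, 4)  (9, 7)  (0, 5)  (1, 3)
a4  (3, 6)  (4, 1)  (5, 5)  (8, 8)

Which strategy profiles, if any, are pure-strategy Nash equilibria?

(a3, b2), (a4, b4)

For each strategy profile, look for a profitable unilateral deviation.
(a1, b1): Player 1 can switch to a2 (0 → 1). Not NE.
(a1, b2): Player 1 can switch to a2 (2 → 6). Not NE.
(a1, b3): Player 1 can switch to a4 (4 → 5). Not NE.
(a1, b4): Player 1 can switch to a2 (5 → 6). Not NE.
(a2, b1): Player 1 can switch to a3 (1 → 7). Not NE.
(a2, b2): Player 1 can switch to a3 (6 → 9). Not NE.
(a3, b2): Player 1 gets 9, best alternative 6; Player 2 gets 7, best alternative 5. No profitable deviation — NE.
(a4, b4): Player 1 gets 8, best alternative 6; Player 2 gets 8, best alternative 6. No profitable deviation — NE.
(The remaining 8 profiles each have a profitable deviation by the same check.)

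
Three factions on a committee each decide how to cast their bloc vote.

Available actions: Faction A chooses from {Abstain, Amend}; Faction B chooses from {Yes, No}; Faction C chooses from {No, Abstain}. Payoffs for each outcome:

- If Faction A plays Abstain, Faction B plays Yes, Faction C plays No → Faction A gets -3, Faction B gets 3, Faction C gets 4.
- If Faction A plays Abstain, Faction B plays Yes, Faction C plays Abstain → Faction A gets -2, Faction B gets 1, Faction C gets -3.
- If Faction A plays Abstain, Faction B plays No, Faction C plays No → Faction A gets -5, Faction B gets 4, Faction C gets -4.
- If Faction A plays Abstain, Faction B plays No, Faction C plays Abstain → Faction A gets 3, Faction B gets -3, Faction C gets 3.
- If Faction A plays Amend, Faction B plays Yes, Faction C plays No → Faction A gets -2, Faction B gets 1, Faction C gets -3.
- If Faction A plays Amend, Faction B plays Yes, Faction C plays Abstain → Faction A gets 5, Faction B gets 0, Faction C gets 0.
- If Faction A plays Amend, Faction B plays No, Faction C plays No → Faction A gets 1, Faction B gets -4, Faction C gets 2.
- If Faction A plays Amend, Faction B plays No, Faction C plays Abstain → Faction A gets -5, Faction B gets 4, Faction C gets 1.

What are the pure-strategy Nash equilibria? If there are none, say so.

Check each profile: it is a Nash equilibrium iff no player can strictly gain by switching unilaterally.
(Abstain, Yes, No): Faction A can switch to Amend (-3 → -2). Not NE.
(Abstain, Yes, Abstain): Faction A can switch to Amend (-2 → 5). Not NE.
(Abstain, No, No): Faction A can switch to Amend (-5 → 1). Not NE.
(Abstain, No, Abstain): Faction B can switch to Yes (-3 → 1). Not NE.
(Amend, Yes, No): Faction C can switch to Abstain (-3 → 0). Not NE.
(Amend, Yes, Abstain): Faction B can switch to No (0 → 4). Not NE.
(Amend, No, No): Faction B can switch to Yes (-4 → 1). Not NE.
(Amend, No, Abstain): Faction A can switch to Abstain (-5 → 3). Not NE.

none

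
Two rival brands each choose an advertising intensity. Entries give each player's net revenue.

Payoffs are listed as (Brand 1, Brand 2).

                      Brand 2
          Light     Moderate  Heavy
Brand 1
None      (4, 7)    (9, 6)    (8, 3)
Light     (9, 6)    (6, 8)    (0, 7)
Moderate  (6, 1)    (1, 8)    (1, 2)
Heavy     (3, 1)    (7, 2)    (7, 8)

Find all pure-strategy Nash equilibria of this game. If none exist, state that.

There is no pure-strategy Nash equilibrium.

For each player, find the best response to each opponent profile; mutual best responses are the pure NE.
Brand 1 against Light: payoffs 4, 9, 6, 3 → best response Light.
Brand 1 against Moderate: payoffs 9, 6, 1, 7 → best response None.
Brand 1 against Heavy: payoffs 8, 0, 1, 7 → best response None.
Brand 2 against None: payoffs 7, 6, 3 → best response Light.
Brand 2 against Light: payoffs 6, 8, 7 → best response Moderate.
Brand 2 against Moderate: payoffs 1, 8, 2 → best response Moderate.
Brand 2 against Heavy: payoffs 1, 2, 8 → best response Heavy.
No profile is a mutual best response for all players.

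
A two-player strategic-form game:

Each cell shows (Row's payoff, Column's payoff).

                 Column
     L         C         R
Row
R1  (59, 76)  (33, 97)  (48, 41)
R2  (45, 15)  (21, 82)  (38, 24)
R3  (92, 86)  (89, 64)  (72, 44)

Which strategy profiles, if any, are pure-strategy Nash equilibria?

Pure NE: (R3, L)

Row against L: payoffs 59, 45, 92 → best response R3.
Row against C: payoffs 33, 21, 89 → best response R3.
Row against R: payoffs 48, 38, 72 → best response R3.
Column against R1: payoffs 76, 97, 41 → best response C.
Column against R2: payoffs 15, 82, 24 → best response C.
Column against R3: payoffs 86, 64, 44 → best response L.
Mutual best responses: (R3, L).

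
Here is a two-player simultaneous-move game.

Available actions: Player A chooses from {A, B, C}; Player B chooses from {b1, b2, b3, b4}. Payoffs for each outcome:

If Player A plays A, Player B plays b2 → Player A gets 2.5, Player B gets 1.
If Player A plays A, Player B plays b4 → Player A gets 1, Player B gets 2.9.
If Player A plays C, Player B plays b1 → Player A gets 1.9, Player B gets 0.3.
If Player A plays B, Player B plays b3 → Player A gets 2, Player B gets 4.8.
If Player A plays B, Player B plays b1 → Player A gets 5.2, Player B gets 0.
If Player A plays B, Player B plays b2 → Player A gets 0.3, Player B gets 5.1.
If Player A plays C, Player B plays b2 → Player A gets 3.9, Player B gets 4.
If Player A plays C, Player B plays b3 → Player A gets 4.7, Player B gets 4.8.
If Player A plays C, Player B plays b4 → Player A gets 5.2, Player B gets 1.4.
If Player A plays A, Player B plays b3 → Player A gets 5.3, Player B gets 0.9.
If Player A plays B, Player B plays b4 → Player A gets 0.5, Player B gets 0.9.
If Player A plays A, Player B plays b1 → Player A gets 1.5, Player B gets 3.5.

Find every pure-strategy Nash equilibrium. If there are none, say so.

(A, b1): Player A can switch to B (1.5 → 5.2). Not NE.
(A, b2): Player A can switch to C (2.5 → 3.9). Not NE.
(A, b3): Player B can switch to b1 (0.9 → 3.5). Not NE.
(A, b4): Player A can switch to C (1 → 5.2). Not NE.
(B, b1): Player B can switch to b2 (0 → 5.1). Not NE.
(B, b2): Player A can switch to A (0.3 → 2.5). Not NE.
(B, b3): Player A can switch to A (2 → 5.3). Not NE.
(B, b4): Player A can switch to A (0.5 → 1). Not NE.
(C, b1): Player A can switch to B (1.9 → 5.2). Not NE.
(C, b2): Player B can switch to b3 (4 → 4.8). Not NE.
(C, b3): Player A can switch to A (4.7 → 5.3). Not NE.
(C, b4): Player B can switch to b2 (1.4 → 4). Not NE.

There is no pure-strategy Nash equilibrium.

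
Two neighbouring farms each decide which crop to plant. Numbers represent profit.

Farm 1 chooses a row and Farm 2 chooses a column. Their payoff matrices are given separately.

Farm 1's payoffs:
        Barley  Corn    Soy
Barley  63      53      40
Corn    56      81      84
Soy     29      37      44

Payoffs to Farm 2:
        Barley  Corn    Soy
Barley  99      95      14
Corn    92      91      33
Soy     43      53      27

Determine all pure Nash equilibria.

Pure NE: (Barley, Barley)

For each player, find the best response to each opponent profile; mutual best responses are the pure NE.
Farm 1 against Barley: payoffs 63, 56, 29 → best response Barley.
Farm 1 against Corn: payoffs 53, 81, 37 → best response Corn.
Farm 1 against Soy: payoffs 40, 84, 44 → best response Corn.
Farm 2 against Barley: payoffs 99, 95, 14 → best response Barley.
Farm 2 against Corn: payoffs 92, 91, 33 → best response Barley.
Farm 2 against Soy: payoffs 43, 53, 27 → best response Corn.
Mutual best responses: (Barley, Barley).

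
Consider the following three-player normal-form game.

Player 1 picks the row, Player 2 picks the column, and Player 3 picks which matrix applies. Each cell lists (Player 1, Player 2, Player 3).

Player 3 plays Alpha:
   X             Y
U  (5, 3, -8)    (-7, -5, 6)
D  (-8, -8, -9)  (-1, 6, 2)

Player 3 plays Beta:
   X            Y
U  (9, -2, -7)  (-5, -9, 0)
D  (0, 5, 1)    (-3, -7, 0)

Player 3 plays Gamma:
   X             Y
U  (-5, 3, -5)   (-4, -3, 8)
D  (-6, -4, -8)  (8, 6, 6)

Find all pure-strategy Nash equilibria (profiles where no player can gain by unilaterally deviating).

(U, X, Gamma); (D, Y, Gamma)

Player 1 against (X, Alpha): payoffs 5, -8 → best response U.
Player 1 against (X, Beta): payoffs 9, 0 → best response U.
Player 1 against (X, Gamma): payoffs -5, -6 → best response U.
Player 1 against (Y, Alpha): payoffs -7, -1 → best response D.
Player 1 against (Y, Beta): payoffs -5, -3 → best response D.
Player 1 against (Y, Gamma): payoffs -4, 8 → best response D.
Player 2 against (U, Alpha): payoffs 3, -5 → best response X.
Player 2 against (U, Beta): payoffs -2, -9 → best response X.
Player 2 against (U, Gamma): payoffs 3, -3 → best response X.
Player 2 against (D, Alpha): payoffs -8, 6 → best response Y.
Player 2 against (D, Beta): payoffs 5, -7 → best response X.
Player 2 against (D, Gamma): payoffs -4, 6 → best response Y.
Player 3 against (U, X): payoffs -8, -7, -5 → best response Gamma.
Player 3 against (U, Y): payoffs 6, 0, 8 → best response Gamma.
Player 3 against (D, X): payoffs -9, 1, -8 → best response Beta.
Player 3 against (D, Y): payoffs 2, 0, 6 → best response Gamma.
Mutual best responses: (U, X, Gamma); (D, Y, Gamma).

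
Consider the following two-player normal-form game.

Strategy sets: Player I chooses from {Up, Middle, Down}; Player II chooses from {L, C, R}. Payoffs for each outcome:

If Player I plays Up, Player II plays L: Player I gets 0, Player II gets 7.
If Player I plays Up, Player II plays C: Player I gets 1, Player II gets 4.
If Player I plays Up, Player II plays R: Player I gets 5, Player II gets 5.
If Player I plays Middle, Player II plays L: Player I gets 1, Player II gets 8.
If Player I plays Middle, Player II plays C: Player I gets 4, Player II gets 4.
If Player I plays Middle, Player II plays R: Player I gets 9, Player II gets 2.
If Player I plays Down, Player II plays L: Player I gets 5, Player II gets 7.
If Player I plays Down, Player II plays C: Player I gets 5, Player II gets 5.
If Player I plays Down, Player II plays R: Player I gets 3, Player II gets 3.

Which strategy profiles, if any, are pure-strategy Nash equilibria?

(Up, L): Player I can switch to Middle (0 → 1). Not NE.
(Up, C): Player I can switch to Middle (1 → 4). Not NE.
(Up, R): Player I can switch to Middle (5 → 9). Not NE.
(Middle, L): Player I can switch to Down (1 → 5). Not NE.
(Middle, C): Player I can switch to Down (4 → 5). Not NE.
(Middle, R): Player II can switch to L (2 → 8). Not NE.
(Down, L): Player I gets 5, best alternative 1; Player II gets 7, best alternative 5. No profitable deviation — NE.
(Down, C): Player II can switch to L (5 → 7). Not NE.
(Down, R): Player I can switch to Up (3 → 5). Not NE.

Pure NE: (Down, L)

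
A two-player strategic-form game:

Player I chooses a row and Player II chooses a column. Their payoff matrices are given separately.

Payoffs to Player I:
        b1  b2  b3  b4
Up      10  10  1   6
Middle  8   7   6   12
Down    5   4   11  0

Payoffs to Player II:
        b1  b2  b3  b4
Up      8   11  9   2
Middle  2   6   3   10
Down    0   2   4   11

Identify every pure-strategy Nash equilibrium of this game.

(Up, b1): Player II can switch to b2 (8 → 11). Not NE.
(Up, b2): Player I gets 10, best alternative 7; Player II gets 11, best alternative 9. No profitable deviation — NE.
(Up, b3): Player I can switch to Middle (1 → 6). Not NE.
(Up, b4): Player I can switch to Middle (6 → 12). Not NE.
(Middle, b1): Player I can switch to Up (8 → 10). Not NE.
(Middle, b2): Player I can switch to Up (7 → 10). Not NE.
(Middle, b3): Player I can switch to Down (6 → 11). Not NE.
(Middle, b4): Player I gets 12, best alternative 6; Player II gets 10, best alternative 6. No profitable deviation — NE.
(Down, b1): Player I can switch to Up (5 → 10). Not NE.
(Down, b2): Player I can switch to Up (4 → 10). Not NE.
(The remaining 2 profiles each have a profitable deviation by the same check.)

(Up, b2) and (Middle, b4)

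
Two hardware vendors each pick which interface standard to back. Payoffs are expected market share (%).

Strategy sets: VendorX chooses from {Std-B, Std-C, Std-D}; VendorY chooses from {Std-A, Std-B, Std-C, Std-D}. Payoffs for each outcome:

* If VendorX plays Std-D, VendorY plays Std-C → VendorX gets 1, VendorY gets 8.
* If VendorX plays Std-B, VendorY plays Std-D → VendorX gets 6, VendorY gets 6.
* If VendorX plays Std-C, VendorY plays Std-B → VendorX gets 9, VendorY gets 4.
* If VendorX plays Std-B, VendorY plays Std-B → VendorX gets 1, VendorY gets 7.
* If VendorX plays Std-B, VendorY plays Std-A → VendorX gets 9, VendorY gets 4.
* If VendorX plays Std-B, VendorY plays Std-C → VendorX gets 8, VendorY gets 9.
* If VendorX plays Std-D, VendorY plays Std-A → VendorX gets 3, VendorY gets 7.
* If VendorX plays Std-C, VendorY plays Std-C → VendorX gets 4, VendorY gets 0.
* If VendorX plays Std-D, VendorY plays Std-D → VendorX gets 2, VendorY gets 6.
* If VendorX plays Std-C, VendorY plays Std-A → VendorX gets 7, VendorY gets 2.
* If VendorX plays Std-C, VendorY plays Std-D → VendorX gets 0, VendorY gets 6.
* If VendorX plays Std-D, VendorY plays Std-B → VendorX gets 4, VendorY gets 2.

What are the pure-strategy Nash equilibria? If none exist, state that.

(Std-B, Std-C)

For each strategy profile, look for a profitable unilateral deviation.
(Std-B, Std-A): VendorY can switch to Std-B (4 → 7). Not NE.
(Std-B, Std-B): VendorX can switch to Std-C (1 → 9). Not NE.
(Std-B, Std-C): VendorX gets 8, best alternative 4; VendorY gets 9, best alternative 7. No profitable deviation — NE.
(Std-B, Std-D): VendorY can switch to Std-B (6 → 7). Not NE.
(Std-C, Std-A): VendorX can switch to Std-B (7 → 9). Not NE.
(Std-C, Std-B): VendorY can switch to Std-D (4 → 6). Not NE.
(Std-C, Std-C): VendorX can switch to Std-B (4 → 8). Not NE.
(Std-C, Std-D): VendorX can switch to Std-B (0 → 6). Not NE.
(Std-D, Std-A): VendorX can switch to Std-B (3 → 9). Not NE.
(Std-D, Std-B): VendorX can switch to Std-C (4 → 9). Not NE.
(Std-D, Std-C): VendorX can switch to Std-B (1 → 8). Not NE.
(The remaining 1 profile has a profitable deviation by the same check.)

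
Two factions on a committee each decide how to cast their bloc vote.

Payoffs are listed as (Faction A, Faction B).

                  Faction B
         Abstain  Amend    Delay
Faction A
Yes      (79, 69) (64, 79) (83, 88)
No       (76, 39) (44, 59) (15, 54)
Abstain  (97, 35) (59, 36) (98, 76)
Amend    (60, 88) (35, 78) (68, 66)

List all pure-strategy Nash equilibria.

Pure NE: (Abstain, Delay)

Faction A against Abstain: payoffs 79, 76, 97, 60 → best response Abstain.
Faction A against Amend: payoffs 64, 44, 59, 35 → best response Yes.
Faction A against Delay: payoffs 83, 15, 98, 68 → best response Abstain.
Faction B against Yes: payoffs 69, 79, 88 → best response Delay.
Faction B against No: payoffs 39, 59, 54 → best response Amend.
Faction B against Abstain: payoffs 35, 36, 76 → best response Delay.
Faction B against Amend: payoffs 88, 78, 66 → best response Abstain.
Mutual best responses: (Abstain, Delay).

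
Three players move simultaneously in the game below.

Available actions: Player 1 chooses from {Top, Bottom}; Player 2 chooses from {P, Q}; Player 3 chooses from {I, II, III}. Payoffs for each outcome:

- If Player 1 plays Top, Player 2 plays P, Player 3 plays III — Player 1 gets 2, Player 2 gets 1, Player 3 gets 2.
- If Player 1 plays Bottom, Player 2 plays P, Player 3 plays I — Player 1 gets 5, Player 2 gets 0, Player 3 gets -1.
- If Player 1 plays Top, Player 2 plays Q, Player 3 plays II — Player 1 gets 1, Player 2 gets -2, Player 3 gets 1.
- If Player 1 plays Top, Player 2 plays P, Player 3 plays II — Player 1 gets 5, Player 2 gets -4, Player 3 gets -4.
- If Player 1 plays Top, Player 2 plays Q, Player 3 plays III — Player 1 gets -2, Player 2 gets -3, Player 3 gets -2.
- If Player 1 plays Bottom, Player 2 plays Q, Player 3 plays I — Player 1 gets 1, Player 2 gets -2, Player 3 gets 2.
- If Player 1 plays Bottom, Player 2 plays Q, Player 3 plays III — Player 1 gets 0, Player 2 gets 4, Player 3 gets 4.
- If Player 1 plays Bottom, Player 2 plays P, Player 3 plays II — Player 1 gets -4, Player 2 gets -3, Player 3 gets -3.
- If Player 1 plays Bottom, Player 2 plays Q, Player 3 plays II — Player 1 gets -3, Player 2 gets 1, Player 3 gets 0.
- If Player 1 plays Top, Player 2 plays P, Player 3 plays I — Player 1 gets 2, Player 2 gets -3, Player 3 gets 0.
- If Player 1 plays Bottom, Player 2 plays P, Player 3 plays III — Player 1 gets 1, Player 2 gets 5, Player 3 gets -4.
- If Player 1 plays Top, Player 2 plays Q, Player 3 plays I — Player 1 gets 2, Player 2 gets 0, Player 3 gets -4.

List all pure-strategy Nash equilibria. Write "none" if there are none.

For each player, find the best response to each opponent profile; mutual best responses are the pure NE.
Player 1 against (P, I): payoffs 2, 5 → best response Bottom.
Player 1 against (P, II): payoffs 5, -4 → best response Top.
Player 1 against (P, III): payoffs 2, 1 → best response Top.
Player 1 against (Q, I): payoffs 2, 1 → best response Top.
Player 1 against (Q, II): payoffs 1, -3 → best response Top.
Player 1 against (Q, III): payoffs -2, 0 → best response Bottom.
Player 2 against (Top, I): payoffs -3, 0 → best response Q.
Player 2 against (Top, II): payoffs -4, -2 → best response Q.
Player 2 against (Top, III): payoffs 1, -3 → best response P.
Player 2 against (Bottom, I): payoffs 0, -2 → best response P.
Player 2 against (Bottom, II): payoffs -3, 1 → best response Q.
Player 2 against (Bottom, III): payoffs 5, 4 → best response P.
Player 3 against (Top, P): payoffs 0, -4, 2 → best response III.
Player 3 against (Top, Q): payoffs -4, 1, -2 → best response II.
Player 3 against (Bottom, P): payoffs -1, -3, -4 → best response I.
Player 3 against (Bottom, Q): payoffs 2, 0, 4 → best response III.
Mutual best responses: (Top, P, III); (Top, Q, II); (Bottom, P, I).

The pure Nash equilibria are (Top, P, III) and (Top, Q, II) and (Bottom, P, I).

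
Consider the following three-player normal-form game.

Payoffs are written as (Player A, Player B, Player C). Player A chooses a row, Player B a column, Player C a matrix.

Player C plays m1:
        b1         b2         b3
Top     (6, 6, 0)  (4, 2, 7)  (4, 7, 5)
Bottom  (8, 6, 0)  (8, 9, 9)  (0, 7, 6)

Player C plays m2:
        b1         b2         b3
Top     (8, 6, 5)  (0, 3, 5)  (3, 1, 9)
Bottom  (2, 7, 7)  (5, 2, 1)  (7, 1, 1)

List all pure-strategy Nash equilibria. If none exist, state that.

Check each profile: it is a Nash equilibrium iff no player can strictly gain by switching unilaterally.
(Top, b1, m1): Player A can switch to Bottom (6 → 8). Not NE.
(Top, b1, m2): Player A gets 8, best alternative 2; Player B gets 6, best alternative 3; Player C gets 5, best alternative 0. No profitable deviation — NE.
(Top, b2, m1): Player A can switch to Bottom (4 → 8). Not NE.
(Top, b2, m2): Player A can switch to Bottom (0 → 5). Not NE.
(Top, b3, m1): Player C can switch to m2 (5 → 9). Not NE.
(Top, b3, m2): Player A can switch to Bottom (3 → 7). Not NE.
(Bottom, b1, m1): Player B can switch to b2 (6 → 9). Not NE.
(Bottom, b1, m2): Player A can switch to Top (2 → 8). Not NE.
(Bottom, b2, m1): Player A gets 8, best alternative 4; Player B gets 9, best alternative 7; Player C gets 9, best alternative 1. No profitable deviation — NE.
(Bottom, b2, m2): Player B can switch to b1 (2 → 7). Not NE.
(The remaining 2 profiles each have a profitable deviation by the same check.)

The pure Nash equilibria are (Top, b1, m2); (Bottom, b2, m1).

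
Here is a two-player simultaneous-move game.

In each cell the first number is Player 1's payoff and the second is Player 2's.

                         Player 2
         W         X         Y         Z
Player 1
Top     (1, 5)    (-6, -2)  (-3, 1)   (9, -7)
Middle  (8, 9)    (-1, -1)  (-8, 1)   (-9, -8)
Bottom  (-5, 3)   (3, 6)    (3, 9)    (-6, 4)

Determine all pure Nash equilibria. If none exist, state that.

(Middle, W), (Bottom, Y)

(Top, W): Player 1 can switch to Middle (1 → 8). Not NE.
(Top, X): Player 1 can switch to Middle (-6 → -1). Not NE.
(Top, Y): Player 1 can switch to Bottom (-3 → 3). Not NE.
(Top, Z): Player 2 can switch to W (-7 → 5). Not NE.
(Middle, W): Player 1 gets 8, best alternative 1; Player 2 gets 9, best alternative 1. No profitable deviation — NE.
(Middle, X): Player 1 can switch to Bottom (-1 → 3). Not NE.
(Middle, Y): Player 1 can switch to Top (-8 → -3). Not NE.
(Middle, Z): Player 1 can switch to Top (-9 → 9). Not NE.
(Bottom, W): Player 1 can switch to Top (-5 → 1). Not NE.
(Bottom, Y): Player 1 gets 3, best alternative -3; Player 2 gets 9, best alternative 6. No profitable deviation — NE.
(The remaining 2 profiles each have a profitable deviation by the same check.)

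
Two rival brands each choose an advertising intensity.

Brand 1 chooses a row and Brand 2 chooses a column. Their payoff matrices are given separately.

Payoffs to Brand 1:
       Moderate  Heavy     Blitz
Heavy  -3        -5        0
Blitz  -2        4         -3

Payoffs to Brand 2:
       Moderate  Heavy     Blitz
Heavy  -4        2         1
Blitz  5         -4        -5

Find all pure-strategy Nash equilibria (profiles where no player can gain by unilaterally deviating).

(Blitz, Moderate)

Brand 1 against Moderate: payoffs -3, -2 → best response Blitz.
Brand 1 against Heavy: payoffs -5, 4 → best response Blitz.
Brand 1 against Blitz: payoffs 0, -3 → best response Heavy.
Brand 2 against Heavy: payoffs -4, 2, 1 → best response Heavy.
Brand 2 against Blitz: payoffs 5, -4, -5 → best response Moderate.
Mutual best responses: (Blitz, Moderate).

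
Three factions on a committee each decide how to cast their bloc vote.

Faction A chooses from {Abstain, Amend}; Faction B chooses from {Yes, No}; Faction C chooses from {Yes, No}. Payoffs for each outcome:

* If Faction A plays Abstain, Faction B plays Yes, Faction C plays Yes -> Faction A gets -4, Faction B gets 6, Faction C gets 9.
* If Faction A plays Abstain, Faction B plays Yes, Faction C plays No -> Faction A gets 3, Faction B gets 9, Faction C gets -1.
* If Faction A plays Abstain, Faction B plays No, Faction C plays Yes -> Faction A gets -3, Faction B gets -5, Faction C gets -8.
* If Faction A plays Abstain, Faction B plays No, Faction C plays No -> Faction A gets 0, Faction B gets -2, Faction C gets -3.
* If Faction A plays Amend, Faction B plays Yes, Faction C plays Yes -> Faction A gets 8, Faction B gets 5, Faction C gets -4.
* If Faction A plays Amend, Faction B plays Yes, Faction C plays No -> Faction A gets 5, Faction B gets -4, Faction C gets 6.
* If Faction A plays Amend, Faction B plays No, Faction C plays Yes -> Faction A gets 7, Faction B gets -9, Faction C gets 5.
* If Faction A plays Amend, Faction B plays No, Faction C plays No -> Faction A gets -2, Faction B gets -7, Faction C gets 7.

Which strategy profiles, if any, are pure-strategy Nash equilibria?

The unique pure-strategy Nash equilibrium is (Amend, Yes, No).

Mark each player's best response to every combination of opponents' strategies; a profile where every player is best-responding is a pure Nash equilibrium.
Faction A against (Yes, Yes): payoffs -4, 8 → best response Amend.
Faction A against (Yes, No): payoffs 3, 5 → best response Amend.
Faction A against (No, Yes): payoffs -3, 7 → best response Amend.
Faction A against (No, No): payoffs 0, -2 → best response Abstain.
Faction B against (Abstain, Yes): payoffs 6, -5 → best response Yes.
Faction B against (Abstain, No): payoffs 9, -2 → best response Yes.
Faction B against (Amend, Yes): payoffs 5, -9 → best response Yes.
Faction B against (Amend, No): payoffs -4, -7 → best response Yes.
Faction C against (Abstain, Yes): payoffs 9, -1 → best response Yes.
Faction C against (Abstain, No): payoffs -8, -3 → best response No.
Faction C against (Amend, Yes): payoffs -4, 6 → best response No.
Faction C against (Amend, No): payoffs 5, 7 → best response No.
Mutual best responses: (Amend, Yes, No).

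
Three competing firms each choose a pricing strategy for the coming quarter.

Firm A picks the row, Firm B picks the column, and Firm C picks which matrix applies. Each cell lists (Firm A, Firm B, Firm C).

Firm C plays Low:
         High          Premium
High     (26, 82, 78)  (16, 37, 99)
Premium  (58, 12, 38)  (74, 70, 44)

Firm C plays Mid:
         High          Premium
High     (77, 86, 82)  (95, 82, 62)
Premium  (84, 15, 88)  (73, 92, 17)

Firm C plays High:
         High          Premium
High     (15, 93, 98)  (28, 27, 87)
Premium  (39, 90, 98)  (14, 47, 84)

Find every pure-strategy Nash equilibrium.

The unique pure-strategy Nash equilibrium is (Premium, High, High).

Firm A against (High, Low): payoffs 26, 58 → best response Premium.
Firm A against (High, Mid): payoffs 77, 84 → best response Premium.
Firm A against (High, High): payoffs 15, 39 → best response Premium.
Firm A against (Premium, Low): payoffs 16, 74 → best response Premium.
Firm A against (Premium, Mid): payoffs 95, 73 → best response High.
Firm A against (Premium, High): payoffs 28, 14 → best response High.
Firm B against (High, Low): payoffs 82, 37 → best response High.
Firm B against (High, Mid): payoffs 86, 82 → best response High.
Firm B against (High, High): payoffs 93, 27 → best response High.
Firm B against (Premium, Low): payoffs 12, 70 → best response Premium.
Firm B against (Premium, Mid): payoffs 15, 92 → best response Premium.
Firm B against (Premium, High): payoffs 90, 47 → best response High.
Firm C against (High, High): payoffs 78, 82, 98 → best response High.
Firm C against (High, Premium): payoffs 99, 62, 87 → best response Low.
Firm C against (Premium, High): payoffs 38, 88, 98 → best response High.
Firm C against (Premium, Premium): payoffs 44, 17, 84 → best response High.
Mutual best responses: (Premium, High, High).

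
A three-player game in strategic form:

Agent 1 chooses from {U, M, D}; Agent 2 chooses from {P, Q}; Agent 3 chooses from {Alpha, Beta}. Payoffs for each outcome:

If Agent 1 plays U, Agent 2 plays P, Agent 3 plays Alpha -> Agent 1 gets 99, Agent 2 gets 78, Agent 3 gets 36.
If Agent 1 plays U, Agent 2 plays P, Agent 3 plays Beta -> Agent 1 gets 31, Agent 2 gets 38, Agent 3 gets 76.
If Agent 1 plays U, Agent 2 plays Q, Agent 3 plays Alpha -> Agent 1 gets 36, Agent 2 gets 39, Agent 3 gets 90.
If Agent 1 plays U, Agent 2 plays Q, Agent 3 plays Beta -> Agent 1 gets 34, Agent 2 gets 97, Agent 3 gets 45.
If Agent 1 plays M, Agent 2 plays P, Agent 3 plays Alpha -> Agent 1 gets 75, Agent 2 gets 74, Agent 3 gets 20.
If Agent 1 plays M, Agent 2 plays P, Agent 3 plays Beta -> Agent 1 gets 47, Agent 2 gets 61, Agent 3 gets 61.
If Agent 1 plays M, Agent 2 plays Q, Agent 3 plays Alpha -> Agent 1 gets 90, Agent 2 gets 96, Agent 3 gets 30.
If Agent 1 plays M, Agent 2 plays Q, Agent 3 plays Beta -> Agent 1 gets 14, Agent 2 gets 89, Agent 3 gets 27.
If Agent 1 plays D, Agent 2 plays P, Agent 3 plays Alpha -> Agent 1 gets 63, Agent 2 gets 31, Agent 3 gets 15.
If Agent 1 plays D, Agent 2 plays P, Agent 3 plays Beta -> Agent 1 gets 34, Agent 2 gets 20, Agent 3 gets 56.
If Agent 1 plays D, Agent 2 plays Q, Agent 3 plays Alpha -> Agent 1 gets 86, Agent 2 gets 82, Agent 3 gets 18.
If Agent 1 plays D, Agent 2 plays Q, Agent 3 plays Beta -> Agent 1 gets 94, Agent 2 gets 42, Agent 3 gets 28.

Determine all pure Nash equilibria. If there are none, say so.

(M, Q, Alpha); (D, Q, Beta)

(U, P, Alpha): Agent 3 can switch to Beta (36 → 76). Not NE.
(U, P, Beta): Agent 1 can switch to M (31 → 47). Not NE.
(U, Q, Alpha): Agent 1 can switch to M (36 → 90). Not NE.
(U, Q, Beta): Agent 1 can switch to D (34 → 94). Not NE.
(M, P, Alpha): Agent 1 can switch to U (75 → 99). Not NE.
(M, P, Beta): Agent 2 can switch to Q (61 → 89). Not NE.
(M, Q, Alpha): Agent 1 gets 90, best alternative 86; Agent 2 gets 96, best alternative 74; Agent 3 gets 30, best alternative 27. No profitable deviation — NE.
(M, Q, Beta): Agent 1 can switch to U (14 → 34). Not NE.
(D, P, Alpha): Agent 1 can switch to U (63 → 99). Not NE.
(D, Q, Beta): Agent 1 gets 94, best alternative 34; Agent 2 gets 42, best alternative 20; Agent 3 gets 28, best alternative 18. No profitable deviation — NE.
(The remaining 2 profiles each have a profitable deviation by the same check.)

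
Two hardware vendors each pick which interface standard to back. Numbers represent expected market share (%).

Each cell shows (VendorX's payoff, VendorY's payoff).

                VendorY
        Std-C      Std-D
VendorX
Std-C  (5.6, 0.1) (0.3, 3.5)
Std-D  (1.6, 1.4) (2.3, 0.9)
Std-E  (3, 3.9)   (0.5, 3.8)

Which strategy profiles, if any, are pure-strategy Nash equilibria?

none

For each strategy profile, look for a profitable unilateral deviation.
(Std-C, Std-C): VendorY can switch to Std-D (0.1 → 3.5). Not NE.
(Std-C, Std-D): VendorX can switch to Std-D (0.3 → 2.3). Not NE.
(Std-D, Std-C): VendorX can switch to Std-C (1.6 → 5.6). Not NE.
(Std-D, Std-D): VendorY can switch to Std-C (0.9 → 1.4). Not NE.
(Std-E, Std-C): VendorX can switch to Std-C (3 → 5.6). Not NE.
(Std-E, Std-D): VendorX can switch to Std-D (0.5 → 2.3). Not NE.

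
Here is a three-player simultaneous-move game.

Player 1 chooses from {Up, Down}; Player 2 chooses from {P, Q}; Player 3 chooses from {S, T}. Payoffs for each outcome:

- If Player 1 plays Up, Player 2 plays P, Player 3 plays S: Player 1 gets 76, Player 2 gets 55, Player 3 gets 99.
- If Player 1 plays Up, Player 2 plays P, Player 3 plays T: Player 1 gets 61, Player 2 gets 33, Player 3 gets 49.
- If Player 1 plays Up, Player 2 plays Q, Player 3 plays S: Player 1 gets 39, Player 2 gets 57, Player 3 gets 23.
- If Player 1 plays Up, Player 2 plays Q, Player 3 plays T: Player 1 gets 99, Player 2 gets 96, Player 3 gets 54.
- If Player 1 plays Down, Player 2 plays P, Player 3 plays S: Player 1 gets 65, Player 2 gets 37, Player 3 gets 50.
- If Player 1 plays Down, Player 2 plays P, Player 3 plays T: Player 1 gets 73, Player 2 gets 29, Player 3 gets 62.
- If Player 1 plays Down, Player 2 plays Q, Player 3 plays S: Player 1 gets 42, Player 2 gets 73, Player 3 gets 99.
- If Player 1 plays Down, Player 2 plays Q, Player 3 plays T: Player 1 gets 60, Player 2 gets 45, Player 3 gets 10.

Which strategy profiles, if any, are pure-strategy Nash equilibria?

Pure-strategy Nash equilibria: (Up, Q, T); (Down, Q, S)

Player 1 against (P, S): payoffs 76, 65 → best response Up.
Player 1 against (P, T): payoffs 61, 73 → best response Down.
Player 1 against (Q, S): payoffs 39, 42 → best response Down.
Player 1 against (Q, T): payoffs 99, 60 → best response Up.
Player 2 against (Up, S): payoffs 55, 57 → best response Q.
Player 2 against (Up, T): payoffs 33, 96 → best response Q.
Player 2 against (Down, S): payoffs 37, 73 → best response Q.
Player 2 against (Down, T): payoffs 29, 45 → best response Q.
Player 3 against (Up, P): payoffs 99, 49 → best response S.
Player 3 against (Up, Q): payoffs 23, 54 → best response T.
Player 3 against (Down, P): payoffs 50, 62 → best response T.
Player 3 against (Down, Q): payoffs 99, 10 → best response S.
Mutual best responses: (Up, Q, T); (Down, Q, S).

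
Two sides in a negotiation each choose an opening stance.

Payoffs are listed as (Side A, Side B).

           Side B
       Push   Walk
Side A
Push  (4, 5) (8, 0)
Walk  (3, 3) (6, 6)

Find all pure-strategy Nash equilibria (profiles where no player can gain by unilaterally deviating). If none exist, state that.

(Push, Push): Side A gets 4, best alternative 3; Side B gets 5, best alternative 0. No profitable deviation — NE.
(Push, Walk): Side B can switch to Push (0 → 5). Not NE.
(Walk, Push): Side A can switch to Push (3 → 4). Not NE.
(Walk, Walk): Side A can switch to Push (6 → 8). Not NE.

(Push, Push)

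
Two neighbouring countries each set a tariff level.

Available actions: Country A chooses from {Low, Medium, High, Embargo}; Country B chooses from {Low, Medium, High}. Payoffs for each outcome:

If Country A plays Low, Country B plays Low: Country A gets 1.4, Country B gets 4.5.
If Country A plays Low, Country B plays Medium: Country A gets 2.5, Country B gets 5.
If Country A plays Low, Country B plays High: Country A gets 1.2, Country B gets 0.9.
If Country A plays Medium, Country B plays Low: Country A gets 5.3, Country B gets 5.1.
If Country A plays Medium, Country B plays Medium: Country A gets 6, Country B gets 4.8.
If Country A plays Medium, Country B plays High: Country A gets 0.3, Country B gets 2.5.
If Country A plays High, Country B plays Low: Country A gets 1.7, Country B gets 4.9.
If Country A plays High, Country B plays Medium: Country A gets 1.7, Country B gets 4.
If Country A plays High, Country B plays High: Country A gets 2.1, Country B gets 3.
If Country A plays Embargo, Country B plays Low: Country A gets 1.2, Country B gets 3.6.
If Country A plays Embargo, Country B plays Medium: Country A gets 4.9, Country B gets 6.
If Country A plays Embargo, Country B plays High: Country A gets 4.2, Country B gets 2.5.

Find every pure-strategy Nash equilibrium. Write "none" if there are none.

The unique pure-strategy Nash equilibrium is (Medium, Low).

(Low, Low): Country A can switch to Medium (1.4 → 5.3). Not NE.
(Low, Medium): Country A can switch to Medium (2.5 → 6). Not NE.
(Low, High): Country A can switch to High (1.2 → 2.1). Not NE.
(Medium, Low): Country A gets 5.3, best alternative 1.7; Country B gets 5.1, best alternative 4.8. No profitable deviation — NE.
(Medium, Medium): Country B can switch to Low (4.8 → 5.1). Not NE.
(Medium, High): Country A can switch to Low (0.3 → 1.2). Not NE.
(High, Low): Country A can switch to Medium (1.7 → 5.3). Not NE.
(High, Medium): Country A can switch to Low (1.7 → 2.5). Not NE.
(High, High): Country A can switch to Embargo (2.1 → 4.2). Not NE.
(Embargo, Low): Country A can switch to Low (1.2 → 1.4). Not NE.
(Embargo, Medium): Country A can switch to Medium (4.9 → 6). Not NE.
(Embargo, High): Country B can switch to Low (2.5 → 3.6). Not NE.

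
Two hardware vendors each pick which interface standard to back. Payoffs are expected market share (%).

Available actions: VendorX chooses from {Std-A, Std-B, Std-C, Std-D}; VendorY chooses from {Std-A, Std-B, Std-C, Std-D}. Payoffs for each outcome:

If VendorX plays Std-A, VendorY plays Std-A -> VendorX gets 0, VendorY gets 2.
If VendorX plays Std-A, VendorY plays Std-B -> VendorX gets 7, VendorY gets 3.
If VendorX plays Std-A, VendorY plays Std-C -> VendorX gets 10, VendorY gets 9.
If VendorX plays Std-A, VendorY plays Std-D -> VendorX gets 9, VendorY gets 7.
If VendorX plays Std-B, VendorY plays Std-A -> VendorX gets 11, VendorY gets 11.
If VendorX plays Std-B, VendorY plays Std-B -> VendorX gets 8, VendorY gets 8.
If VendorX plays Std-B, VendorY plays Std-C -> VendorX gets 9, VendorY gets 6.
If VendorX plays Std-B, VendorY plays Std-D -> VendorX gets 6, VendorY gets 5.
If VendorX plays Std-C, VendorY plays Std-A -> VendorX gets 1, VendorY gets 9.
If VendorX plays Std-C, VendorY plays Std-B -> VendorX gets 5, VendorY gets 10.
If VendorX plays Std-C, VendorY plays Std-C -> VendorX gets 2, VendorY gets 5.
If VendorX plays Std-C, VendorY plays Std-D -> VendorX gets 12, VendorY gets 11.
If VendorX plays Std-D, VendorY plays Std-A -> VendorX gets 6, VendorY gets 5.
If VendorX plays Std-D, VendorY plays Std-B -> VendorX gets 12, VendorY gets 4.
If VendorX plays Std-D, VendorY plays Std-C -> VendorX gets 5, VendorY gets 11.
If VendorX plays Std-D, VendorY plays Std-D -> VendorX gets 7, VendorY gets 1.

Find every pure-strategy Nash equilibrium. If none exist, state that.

Mark each player's best response to every combination of opponents' strategies; a profile where every player is best-responding is a pure Nash equilibrium.
VendorX against Std-A: payoffs 0, 11, 1, 6 → best response Std-B.
VendorX against Std-B: payoffs 7, 8, 5, 12 → best response Std-D.
VendorX against Std-C: payoffs 10, 9, 2, 5 → best response Std-A.
VendorX against Std-D: payoffs 9, 6, 12, 7 → best response Std-C.
VendorY against Std-A: payoffs 2, 3, 9, 7 → best response Std-C.
VendorY against Std-B: payoffs 11, 8, 6, 5 → best response Std-A.
VendorY against Std-C: payoffs 9, 10, 5, 11 → best response Std-D.
VendorY against Std-D: payoffs 5, 4, 11, 1 → best response Std-C.
Mutual best responses: (Std-A, Std-C); (Std-B, Std-A); (Std-C, Std-D).

Pure-strategy Nash equilibria: (Std-A, Std-C), (Std-B, Std-A), (Std-C, Std-D)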